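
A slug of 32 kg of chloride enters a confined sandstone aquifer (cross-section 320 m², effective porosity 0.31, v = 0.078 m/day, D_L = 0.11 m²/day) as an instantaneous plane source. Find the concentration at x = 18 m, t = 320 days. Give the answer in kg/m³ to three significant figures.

0.0109 kg/m³

For an instantaneous plane source, C(x,t) = M/(n_e·A·√(4πDt)) · exp(−(x−vt)²/(4Dt)), with n_e·A the pore (flow) area.
Plume center vt = 0.078 × 320 = 24.96 m, so the well at 18 m is 6.96 m upgradient of the peak.
√(4πDt) = 21.03 m, giving peak height M/(n_e·A·√(4πDt)) = 32/(0.31 × 320 × 21.03) = 0.01534 kg/m³.
(x−vt)²/(4Dt) = (-6.96)²/(4 × 0.11 × 320) = 0.3440; exp(−0.3440) = 0.7089.
C = 0.01534 × 0.7089 = 0.0109 kg/m³.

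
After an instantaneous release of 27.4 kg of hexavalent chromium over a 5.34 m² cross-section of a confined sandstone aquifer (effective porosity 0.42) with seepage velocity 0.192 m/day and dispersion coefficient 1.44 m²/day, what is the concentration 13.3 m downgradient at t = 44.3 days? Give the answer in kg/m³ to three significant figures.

For an instantaneous plane source, C(x,t) = M/(n_e·A·√(4πDt)) · exp(−(x−vt)²/(4Dt)), with n_e·A the pore (flow) area.
Plume center vt = 0.192 × 44.3 = 8.5056 m, so the well at 13.3 m is 4.7944 m downgradient of the peak.
√(4πDt) = 28.31 m, giving peak height M/(n_e·A·√(4πDt)) = 27.4/(0.42 × 5.34 × 28.31) = 0.4315 kg/m³.
(x−vt)²/(4Dt) = (4.7944)²/(4 × 1.44 × 44.3) = 0.09008; exp(−0.09008) = 0.9139.
C = 0.4315 × 0.9139 = 0.394 kg/m³.

0.394 kg/m³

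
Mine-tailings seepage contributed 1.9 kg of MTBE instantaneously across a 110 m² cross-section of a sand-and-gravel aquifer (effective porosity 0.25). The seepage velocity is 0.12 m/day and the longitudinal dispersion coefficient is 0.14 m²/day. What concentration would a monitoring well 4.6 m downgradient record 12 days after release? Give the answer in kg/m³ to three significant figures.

For an instantaneous plane source, C(x,t) = M/(n_e·A·√(4πDt)) · exp(−(x−vt)²/(4Dt)), with n_e·A the pore (flow) area.
Plume center vt = 0.12 × 12 = 1.44 m, so the well at 4.6 m is 3.16 m downgradient of the peak.
√(4πDt) = 4.595 m, giving peak height M/(n_e·A·√(4πDt)) = 1.9/(0.25 × 110 × 4.595) = 0.01504 kg/m³.
(x−vt)²/(4Dt) = (3.16)²/(4 × 0.14 × 12) = 1.486; exp(−1.486) = 0.2263.
C = 0.01504 × 0.2263 = 0.00340 kg/m³.

0.00340 kg/m³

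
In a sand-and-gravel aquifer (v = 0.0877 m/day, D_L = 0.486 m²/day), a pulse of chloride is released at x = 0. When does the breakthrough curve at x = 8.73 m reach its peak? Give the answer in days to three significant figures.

For the 1D instantaneous-source solution, setting ∂C/∂t = 0 at fixed x gives v²t² + 2Dt − x² = 0, so t = (√(D² + v²x²) − D)/v².
√(D² + v²x²) = √(0.486² + 0.0877² × 8.73²) = 0.9068; v² = 0.00769129.
t = (0.9068 − 0.486)/0.00769129 = 54.7 days (vs. the pure-advection estimate x/v = 99.5 d).

54.7 days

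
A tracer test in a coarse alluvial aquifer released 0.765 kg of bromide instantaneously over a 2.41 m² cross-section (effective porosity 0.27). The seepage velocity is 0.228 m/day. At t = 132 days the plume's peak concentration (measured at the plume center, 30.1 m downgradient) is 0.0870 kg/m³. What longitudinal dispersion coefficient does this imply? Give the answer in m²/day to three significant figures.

At the plume center C_max = M/(n_e·A·√(4πDt)), so D = M²/(4πt·(n_e·A·C_max)²).
n_e·A·C_max = 0.27 × 2.41 × 0.0870 = 0.05661 kg/m.
D = 0.765²/(4π × 132 × 0.05661²) = 0.110 m²/day.

0.110 m²/day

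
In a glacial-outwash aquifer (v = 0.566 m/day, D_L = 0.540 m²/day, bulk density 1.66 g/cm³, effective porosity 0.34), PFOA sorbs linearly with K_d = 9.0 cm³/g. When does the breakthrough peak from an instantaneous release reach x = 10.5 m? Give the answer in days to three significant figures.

Retardation factor R = 1 + ρ_b·K_d/n = 1 + 1.66 × 9.0/0.34 = 44.94.
Sorption retards both mechanisms: v_R = v/R = 0.01259 m/day, D_R = D/R = 0.01202 m²/day.
Peak time from v_R²t² + 2D_R t − x² = 0: t = (√(D_R² + v_R²x²) − D_R)/v_R².
√(D_R² + v_R²x²) = √(0.01202² + 0.01259² × 10.5²) = 0.1327; v_R² = 0.0001585.
t = (0.1327 − 0.01202)/0.0001585 = 761 days.

761 days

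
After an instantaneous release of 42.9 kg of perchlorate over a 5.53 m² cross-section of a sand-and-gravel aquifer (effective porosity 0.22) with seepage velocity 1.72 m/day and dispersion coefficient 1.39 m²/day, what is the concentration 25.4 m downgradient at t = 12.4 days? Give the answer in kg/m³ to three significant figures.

For an instantaneous plane source, C(x,t) = M/(n_e·A·√(4πDt)) · exp(−(x−vt)²/(4Dt)), with n_e·A the pore (flow) area.
Plume center vt = 1.72 × 12.4 = 21.328 m, so the well at 25.4 m is 4.072 m downgradient of the peak.
√(4πDt) = 14.72 m, giving peak height M/(n_e·A·√(4πDt)) = 42.9/(0.22 × 5.53 × 14.72) = 2.396 kg/m³.
(x−vt)²/(4Dt) = (4.072)²/(4 × 1.39 × 12.4) = 0.2405; exp(−0.2405) = 0.7862.
C = 2.396 × 0.7862 = 1.88 kg/m³.

1.88 kg/m³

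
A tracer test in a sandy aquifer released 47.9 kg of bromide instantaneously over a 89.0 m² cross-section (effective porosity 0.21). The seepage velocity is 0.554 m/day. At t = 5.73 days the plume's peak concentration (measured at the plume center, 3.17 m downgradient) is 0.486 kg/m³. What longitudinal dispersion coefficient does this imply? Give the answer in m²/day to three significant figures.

0.386 m²/day

At the plume center C_max = M/(n_e·A·√(4πDt)), so D = M²/(4πt·(n_e·A·C_max)²).
n_e·A·C_max = 0.21 × 89.0 × 0.486 = 9.083 kg/m.
D = 47.9²/(4π × 5.73 × 9.083²) = 0.386 m²/day.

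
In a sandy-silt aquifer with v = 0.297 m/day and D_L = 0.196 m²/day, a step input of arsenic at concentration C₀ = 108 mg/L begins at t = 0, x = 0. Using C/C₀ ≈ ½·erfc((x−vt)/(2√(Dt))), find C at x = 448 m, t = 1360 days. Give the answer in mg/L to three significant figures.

3.04 mg/L

For a continuous step input, C/C₀ ≈ ½·erfc((x−vt)/(2√(Dt))).
vt = 0.297 × 1360 = 403.92 m and 2√(Dt) = 2√(0.196 × 1360) = 32.65 m.
Argument (x−vt)/(2√(Dt)) = (448 − 403.92)/32.65 = 1.350; ½·erfc(1.350) = 0.02812.
C = 108 × 0.02812 = 3.04 mg/L.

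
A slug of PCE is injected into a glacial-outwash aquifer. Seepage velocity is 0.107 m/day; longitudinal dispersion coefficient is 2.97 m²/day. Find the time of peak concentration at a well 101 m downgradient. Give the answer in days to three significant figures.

For the 1D instantaneous-source solution, setting ∂C/∂t = 0 at fixed x gives v²t² + 2Dt − x² = 0, so t = (√(D² + v²x²) − D)/v².
√(D² + v²x²) = √(2.97² + 0.107² × 101²) = 11.21; v² = 0.011449.
t = (11.21 − 2.97)/0.011449 = 720 days (vs. the pure-advection estimate x/v = 944 d).

720 days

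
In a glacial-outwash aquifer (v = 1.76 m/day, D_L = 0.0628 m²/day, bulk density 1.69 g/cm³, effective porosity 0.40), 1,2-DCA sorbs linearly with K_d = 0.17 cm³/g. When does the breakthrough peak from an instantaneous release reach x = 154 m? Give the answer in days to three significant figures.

Retardation factor R = 1 + ρ_b·K_d/n = 1 + 1.69 × 0.17/0.40 = 1.718.
Sorption retards both mechanisms: v_R = v/R = 1.024 m/day, D_R = D/R = 0.03655 m²/day.
Peak time from v_R²t² + 2D_R t − x² = 0: t = (√(D_R² + v_R²x²) − D_R)/v_R².
√(D_R² + v_R²x²) = √(0.03655² + 1.024² × 154²) = 157.7; v_R² = 1.049.
t = (157.7 − 0.03655)/1.049 = 150 days.

150 days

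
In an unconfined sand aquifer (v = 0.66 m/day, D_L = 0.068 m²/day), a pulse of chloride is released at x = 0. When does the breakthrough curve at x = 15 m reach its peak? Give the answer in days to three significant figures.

For the 1D instantaneous-source solution, setting ∂C/∂t = 0 at fixed x gives v²t² + 2Dt − x² = 0, so t = (√(D² + v²x²) − D)/v².
√(D² + v²x²) = √(0.068² + 0.66² × 15²) = 9.900; v² = 0.4356.
t = (9.900 − 0.068)/0.4356 = 22.6 days (vs. the pure-advection estimate x/v = 22.7 d).

22.6 days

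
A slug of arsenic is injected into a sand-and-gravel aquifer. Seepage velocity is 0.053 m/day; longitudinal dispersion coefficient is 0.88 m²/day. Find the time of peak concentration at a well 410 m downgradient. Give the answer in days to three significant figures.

For the 1D instantaneous-source solution, setting ∂C/∂t = 0 at fixed x gives v²t² + 2Dt − x² = 0, so t = (√(D² + v²x²) − D)/v².
√(D² + v²x²) = √(0.88² + 0.053² × 410²) = 21.75; v² = 0.002809.
t = (21.75 − 0.88)/0.002809 = 7430 days (vs. the pure-advection estimate x/v = 7740 d).

7430 days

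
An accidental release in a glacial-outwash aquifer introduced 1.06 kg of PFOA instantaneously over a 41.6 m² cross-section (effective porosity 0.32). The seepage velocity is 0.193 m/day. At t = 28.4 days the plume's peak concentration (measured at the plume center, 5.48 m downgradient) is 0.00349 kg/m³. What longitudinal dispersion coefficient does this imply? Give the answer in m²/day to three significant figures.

1.46 m²/day

At the plume center C_max = M/(n_e·A·√(4πDt)), so D = M²/(4πt·(n_e·A·C_max)²).
n_e·A·C_max = 0.32 × 41.6 × 0.00349 = 0.04646 kg/m.
D = 1.06²/(4π × 28.4 × 0.04646²) = 1.46 m²/day.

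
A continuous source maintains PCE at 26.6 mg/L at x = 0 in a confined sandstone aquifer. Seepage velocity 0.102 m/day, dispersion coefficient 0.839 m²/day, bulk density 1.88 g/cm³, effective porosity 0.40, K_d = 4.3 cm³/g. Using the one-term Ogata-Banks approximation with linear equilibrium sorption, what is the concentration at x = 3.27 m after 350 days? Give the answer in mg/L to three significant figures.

Retardation factor R = 1 + ρ_b·K_d/n = 1 + 1.88 × 4.3/0.40 = 21.21.
Sorption retards both mechanisms: v_R = v/R = 0.004809 m/day, D_R = D/R = 0.03956 m²/day.
v_R·t = 0.004809 × 350 = 1.68315 m; 2√(D_R t) = 7.442 m; argument = (3.27 − 1.68315)/7.442 = 0.2132.
C = C₀ × ½·erfc(0.2132) = 26.6 × 0.3815 = 10.1 mg/L.

10.1 mg/L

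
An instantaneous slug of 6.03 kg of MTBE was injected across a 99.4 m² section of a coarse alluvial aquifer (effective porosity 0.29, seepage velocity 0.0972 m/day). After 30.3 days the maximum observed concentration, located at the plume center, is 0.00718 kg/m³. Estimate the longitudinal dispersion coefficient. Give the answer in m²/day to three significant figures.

At the plume center C_max = M/(n_e·A·√(4πDt)), so D = M²/(4πt·(n_e·A·C_max)²).
n_e·A·C_max = 0.29 × 99.4 × 0.00718 = 0.2070 kg/m.
D = 6.03²/(4π × 30.3 × 0.2070²) = 2.23 m²/day.

2.23 m²/day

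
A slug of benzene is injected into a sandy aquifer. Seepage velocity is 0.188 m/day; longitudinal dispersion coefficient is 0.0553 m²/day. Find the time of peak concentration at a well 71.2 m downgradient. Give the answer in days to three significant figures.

377 days

For the 1D instantaneous-source solution, setting ∂C/∂t = 0 at fixed x gives v²t² + 2Dt − x² = 0, so t = (√(D² + v²x²) − D)/v².
√(D² + v²x²) = √(0.0553² + 0.188² × 71.2²) = 13.39; v² = 0.035344.
t = (13.39 − 0.0553)/0.035344 = 377 days (vs. the pure-advection estimate x/v = 379 d).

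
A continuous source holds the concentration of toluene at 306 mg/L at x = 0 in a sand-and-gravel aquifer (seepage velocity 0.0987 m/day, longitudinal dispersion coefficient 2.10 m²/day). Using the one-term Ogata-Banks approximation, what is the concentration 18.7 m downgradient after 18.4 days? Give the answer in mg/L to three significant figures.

8.38 mg/L

For a continuous step input, C/C₀ ≈ ½·erfc((x−vt)/(2√(Dt))).
vt = 0.0987 × 18.4 = 1.81608 m and 2√(Dt) = 2√(2.10 × 18.4) = 12.43 m.
Argument (x−vt)/(2√(Dt)) = (18.7 − 1.81608)/12.43 = 1.358; ½·erfc(1.358) = 0.02740.
C = 306 × 0.02740 = 8.38 mg/L.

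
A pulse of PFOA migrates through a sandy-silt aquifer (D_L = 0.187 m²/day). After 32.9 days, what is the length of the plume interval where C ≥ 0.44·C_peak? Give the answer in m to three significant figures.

The plume is Gaussian with σ = √(2Dt) = √(2 × 0.187 × 32.9) = 3.508 m.
C/C_peak = exp(−Δx²/(2σ²)) = 0.44 ⇒ Δx = σ·√(−2 ln 0.44) = 3.508 × 1.281 = 4.494 m.
Width = 2Δx = 8.99 m.

8.99 m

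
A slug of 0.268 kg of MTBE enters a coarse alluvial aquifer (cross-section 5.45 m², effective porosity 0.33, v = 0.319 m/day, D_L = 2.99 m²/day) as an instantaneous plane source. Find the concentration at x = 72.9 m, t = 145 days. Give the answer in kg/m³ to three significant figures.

0.00134 kg/m³

For an instantaneous plane source, C(x,t) = M/(n_e·A·√(4πDt)) · exp(−(x−vt)²/(4Dt)), with n_e·A the pore (flow) area.
Plume center vt = 0.319 × 145 = 46.255 m, so the well at 72.9 m is 26.645 m downgradient of the peak.
√(4πDt) = 73.81 m, giving peak height M/(n_e·A·√(4πDt)) = 0.268/(0.33 × 5.45 × 73.81) = 0.002019 kg/m³.
(x−vt)²/(4Dt) = (26.645)²/(4 × 2.99 × 145) = 0.4094; exp(−0.4094) = 0.6640.
C = 0.002019 × 0.6640 = 0.00134 kg/m³.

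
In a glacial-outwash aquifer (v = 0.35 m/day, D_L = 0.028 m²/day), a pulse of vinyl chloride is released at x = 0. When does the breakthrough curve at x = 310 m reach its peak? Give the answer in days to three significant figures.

For the 1D instantaneous-source solution, setting ∂C/∂t = 0 at fixed x gives v²t² + 2Dt − x² = 0, so t = (√(D² + v²x²) − D)/v².
√(D² + v²x²) = √(0.028² + 0.35² × 310²) = 108.5; v² = 0.1225.
t = (108.5 − 0.028)/0.1225 = 885 days (vs. the pure-advection estimate x/v = 886 d).

885 days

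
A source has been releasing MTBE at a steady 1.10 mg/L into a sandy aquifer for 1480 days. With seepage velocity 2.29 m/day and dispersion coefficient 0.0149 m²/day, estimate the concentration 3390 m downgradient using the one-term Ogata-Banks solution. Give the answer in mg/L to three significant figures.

0.497 mg/L

For a continuous step input, C/C₀ ≈ ½·erfc((x−vt)/(2√(Dt))).
vt = 2.29 × 1480 = 3389.2 m and 2√(Dt) = 2√(0.0149 × 1480) = 9.392 m.
Argument (x−vt)/(2√(Dt)) = (3390 − 3389.2)/9.392 = 0.08518; ½·erfc(0.08518) = 0.4521.
C = 1.10 × 0.4521 = 0.497 mg/L.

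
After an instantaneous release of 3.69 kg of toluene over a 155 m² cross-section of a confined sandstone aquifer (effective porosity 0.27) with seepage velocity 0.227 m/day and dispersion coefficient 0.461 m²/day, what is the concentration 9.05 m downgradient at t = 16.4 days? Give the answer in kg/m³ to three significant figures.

0.00354 kg/m³

For an instantaneous plane source, C(x,t) = M/(n_e·A·√(4πDt)) · exp(−(x−vt)²/(4Dt)), with n_e·A the pore (flow) area.
Plume center vt = 0.227 × 16.4 = 3.7228 m, so the well at 9.05 m is 5.3272 m downgradient of the peak.
√(4πDt) = 9.747 m, giving peak height M/(n_e·A·√(4πDt)) = 3.69/(0.27 × 155 × 9.747) = 0.009046 kg/m³.
(x−vt)²/(4Dt) = (5.3272)²/(4 × 0.461 × 16.4) = 0.9384; exp(−0.9384) = 0.3913.
C = 0.009046 × 0.3913 = 0.00354 kg/m³.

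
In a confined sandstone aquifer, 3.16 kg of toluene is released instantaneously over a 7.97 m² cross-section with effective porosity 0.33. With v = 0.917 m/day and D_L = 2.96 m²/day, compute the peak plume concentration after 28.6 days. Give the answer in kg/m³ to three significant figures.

0.0368 kg/m³

The peak of an instantaneous 1D plume sits at x = vt; there the Gaussian factor is 1 and C_max = M/(n_e·A·√(4πDt)), where n_e·A is the pore area the mass is dissolved in.
√(4πDt) = √(4π × 2.96 × 28.6) = 32.62 m, so C_max = 3.16/(0.33 × 7.97 × 32.62) = 0.0368 kg/m³.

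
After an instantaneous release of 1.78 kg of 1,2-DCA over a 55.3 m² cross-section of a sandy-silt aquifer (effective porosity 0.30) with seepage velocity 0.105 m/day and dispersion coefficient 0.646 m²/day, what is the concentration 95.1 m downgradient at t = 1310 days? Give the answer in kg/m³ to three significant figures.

For an instantaneous plane source, C(x,t) = M/(n_e·A·√(4πDt)) · exp(−(x−vt)²/(4Dt)), with n_e·A the pore (flow) area.
Plume center vt = 0.105 × 1310 = 137.55 m, so the well at 95.1 m is 42.45 m upgradient of the peak.
√(4πDt) = 103.1 m, giving peak height M/(n_e·A·√(4πDt)) = 1.78/(0.30 × 55.3 × 103.1) = 0.001041 kg/m³.
(x−vt)²/(4Dt) = (-42.45)²/(4 × 0.646 × 1310) = 0.5323; exp(−0.5323) = 0.5873.
C = 0.001041 × 0.5873 = 0.000611 kg/m³.

0.000611 kg/m³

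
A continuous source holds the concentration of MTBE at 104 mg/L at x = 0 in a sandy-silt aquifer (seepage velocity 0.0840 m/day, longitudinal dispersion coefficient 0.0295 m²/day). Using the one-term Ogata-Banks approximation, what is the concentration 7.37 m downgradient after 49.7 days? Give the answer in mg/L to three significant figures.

For a continuous step input, C/C₀ ≈ ½·erfc((x−vt)/(2√(Dt))).
vt = 0.0840 × 49.7 = 4.1748 m and 2√(Dt) = 2√(0.0295 × 49.7) = 2.422 m.
Argument (x−vt)/(2√(Dt)) = (7.37 − 4.1748)/2.422 = 1.319; ½·erfc(1.319) = 0.03107.
C = 104 × 0.03107 = 3.23 mg/L.

3.23 mg/L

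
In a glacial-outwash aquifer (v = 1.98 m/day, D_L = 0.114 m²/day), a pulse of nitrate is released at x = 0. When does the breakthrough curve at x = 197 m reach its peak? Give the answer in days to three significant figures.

99.5 days

For the 1D instantaneous-source solution, setting ∂C/∂t = 0 at fixed x gives v²t² + 2Dt − x² = 0, so t = (√(D² + v²x²) − D)/v².
√(D² + v²x²) = √(0.114² + 1.98² × 197²) = 390.1; v² = 3.9204.
t = (390.1 − 0.114)/3.9204 = 99.5 days (vs. the pure-advection estimate x/v = 99.5 d).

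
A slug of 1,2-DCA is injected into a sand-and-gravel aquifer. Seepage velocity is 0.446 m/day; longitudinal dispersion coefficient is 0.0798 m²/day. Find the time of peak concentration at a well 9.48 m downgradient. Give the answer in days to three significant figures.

20.9 days

For the 1D instantaneous-source solution, setting ∂C/∂t = 0 at fixed x gives v²t² + 2Dt − x² = 0, so t = (√(D² + v²x²) − D)/v².
√(D² + v²x²) = √(0.0798² + 0.446² × 9.48²) = 4.229; v² = 0.198916.
t = (4.229 − 0.0798)/0.198916 = 20.9 days (vs. the pure-advection estimate x/v = 21.3 d).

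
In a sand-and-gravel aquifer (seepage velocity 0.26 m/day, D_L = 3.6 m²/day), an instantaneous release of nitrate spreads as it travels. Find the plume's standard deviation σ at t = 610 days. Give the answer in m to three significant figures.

Dispersive spreading gives a Gaussian with σ² = 2Dt; advection only shifts the center.
σ = √(2 × 3.6 × 610) = 66.3 m.

66.3 m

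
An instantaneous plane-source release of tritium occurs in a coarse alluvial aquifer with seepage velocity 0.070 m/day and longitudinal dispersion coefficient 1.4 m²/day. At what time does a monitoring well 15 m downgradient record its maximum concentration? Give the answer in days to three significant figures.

71.4 days

For the 1D instantaneous-source solution, setting ∂C/∂t = 0 at fixed x gives v²t² + 2Dt − x² = 0, so t = (√(D² + v²x²) − D)/v².
√(D² + v²x²) = √(1.4² + 0.070² × 15²) = 1.750; v² = 0.0049.
t = (1.750 − 1.4)/0.0049 = 71.4 days (vs. the pure-advection estimate x/v = 214 d).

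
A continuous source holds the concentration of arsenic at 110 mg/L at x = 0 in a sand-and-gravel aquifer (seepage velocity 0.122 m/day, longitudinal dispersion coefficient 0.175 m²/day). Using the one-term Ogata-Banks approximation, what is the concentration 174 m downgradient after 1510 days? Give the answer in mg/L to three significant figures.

73.9 mg/L

For a continuous step input, C/C₀ ≈ ½·erfc((x−vt)/(2√(Dt))).
vt = 0.122 × 1510 = 184.22 m and 2√(Dt) = 2√(0.175 × 1510) = 32.51 m.
Argument (x−vt)/(2√(Dt)) = (174 − 184.22)/32.51 = -0.3144; ½·erfc(-0.3144) = 0.6717.
C = 110 × 0.6717 = 73.9 mg/L.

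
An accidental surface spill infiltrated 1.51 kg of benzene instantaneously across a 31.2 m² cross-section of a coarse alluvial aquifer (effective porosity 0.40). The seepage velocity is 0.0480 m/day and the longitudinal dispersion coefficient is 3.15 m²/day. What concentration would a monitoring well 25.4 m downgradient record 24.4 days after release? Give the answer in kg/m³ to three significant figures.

0.000577 kg/m³

For an instantaneous plane source, C(x,t) = M/(n_e·A·√(4πDt)) · exp(−(x−vt)²/(4Dt)), with n_e·A the pore (flow) area.
Plume center vt = 0.0480 × 24.4 = 1.1712 m, so the well at 25.4 m is 24.2288 m downgradient of the peak.
√(4πDt) = 31.08 m, giving peak height M/(n_e·A·√(4πDt)) = 1.51/(0.40 × 31.2 × 31.08) = 0.003893 kg/m³.
(x−vt)²/(4Dt) = (24.2288)²/(4 × 3.15 × 24.4) = 1.909; exp(−1.909) = 0.1482.
C = 0.003893 × 0.1482 = 0.000577 kg/m³.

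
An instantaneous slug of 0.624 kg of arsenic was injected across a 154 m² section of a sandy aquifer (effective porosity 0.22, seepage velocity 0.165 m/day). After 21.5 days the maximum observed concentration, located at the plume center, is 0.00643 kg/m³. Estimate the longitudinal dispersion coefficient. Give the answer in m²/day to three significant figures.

At the plume center C_max = M/(n_e·A·√(4πDt)), so D = M²/(4πt·(n_e·A·C_max)²).
n_e·A·C_max = 0.22 × 154 × 0.00643 = 0.2178 kg/m.
D = 0.624²/(4π × 21.5 × 0.2178²) = 0.0304 m²/day.

0.0304 m²/day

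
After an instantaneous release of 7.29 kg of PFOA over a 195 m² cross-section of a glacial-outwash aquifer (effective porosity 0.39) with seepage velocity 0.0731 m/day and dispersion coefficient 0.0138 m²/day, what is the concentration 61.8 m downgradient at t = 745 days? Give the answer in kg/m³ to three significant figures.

For an instantaneous plane source, C(x,t) = M/(n_e·A·√(4πDt)) · exp(−(x−vt)²/(4Dt)), with n_e·A the pore (flow) area.
Plume center vt = 0.0731 × 745 = 54.4595 m, so the well at 61.8 m is 7.3405 m downgradient of the peak.
√(4πDt) = 11.37 m, giving peak height M/(n_e·A·√(4πDt)) = 7.29/(0.39 × 195 × 11.37) = 0.008431 kg/m³.
(x−vt)²/(4Dt) = (7.3405)²/(4 × 0.0138 × 745) = 1.310; exp(−1.310) = 0.2698.
C = 0.008431 × 0.2698 = 0.00227 kg/m³.

0.00227 kg/m³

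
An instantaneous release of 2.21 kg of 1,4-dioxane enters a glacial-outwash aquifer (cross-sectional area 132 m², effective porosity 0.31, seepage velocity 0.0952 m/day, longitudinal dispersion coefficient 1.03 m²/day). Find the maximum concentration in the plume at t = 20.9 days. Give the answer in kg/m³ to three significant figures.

0.00328 kg/m³

The peak of an instantaneous 1D plume sits at x = vt; there the Gaussian factor is 1 and C_max = M/(n_e·A·√(4πDt)), where n_e·A is the pore area the mass is dissolved in.
√(4πDt) = √(4π × 1.03 × 20.9) = 16.45 m, so C_max = 2.21/(0.31 × 132 × 16.45) = 0.00328 kg/m³.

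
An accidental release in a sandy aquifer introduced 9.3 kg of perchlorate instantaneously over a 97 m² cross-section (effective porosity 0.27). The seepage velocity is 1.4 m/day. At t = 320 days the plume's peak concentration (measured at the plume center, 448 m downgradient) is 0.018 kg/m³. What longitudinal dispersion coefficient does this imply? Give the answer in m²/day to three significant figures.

0.0968 m²/day

At the plume center C_max = M/(n_e·A·√(4πDt)), so D = M²/(4πt·(n_e·A·C_max)²).
n_e·A·C_max = 0.27 × 97 × 0.018 = 0.4714 kg/m.
D = 9.3²/(4π × 320 × 0.4714²) = 0.0968 m²/day.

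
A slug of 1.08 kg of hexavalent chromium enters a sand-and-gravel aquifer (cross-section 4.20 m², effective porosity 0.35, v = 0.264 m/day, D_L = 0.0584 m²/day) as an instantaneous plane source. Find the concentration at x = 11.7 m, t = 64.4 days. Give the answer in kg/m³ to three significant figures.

0.0165 kg/m³

For an instantaneous plane source, C(x,t) = M/(n_e·A·√(4πDt)) · exp(−(x−vt)²/(4Dt)), with n_e·A the pore (flow) area.
Plume center vt = 0.264 × 64.4 = 17.0016 m, so the well at 11.7 m is 5.3016 m upgradient of the peak.
√(4πDt) = 6.875 m, giving peak height M/(n_e·A·√(4πDt)) = 1.08/(0.35 × 4.20 × 6.875) = 0.1069 kg/m³.
(x−vt)²/(4Dt) = (-5.3016)²/(4 × 0.0584 × 64.4) = 1.868; exp(−1.868) = 0.1544.
C = 0.1069 × 0.1544 = 0.0165 kg/m³.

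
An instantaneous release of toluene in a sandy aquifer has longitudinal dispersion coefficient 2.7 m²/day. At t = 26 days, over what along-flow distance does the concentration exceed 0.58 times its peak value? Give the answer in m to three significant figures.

24.7 m

The plume is Gaussian with σ = √(2Dt) = √(2 × 2.7 × 26) = 11.85 m.
C/C_peak = exp(−Δx²/(2σ²)) = 0.58 ⇒ Δx = σ·√(−2 ln 0.58) = 11.85 × 1.044 = 12.37 m.
Width = 2Δx = 24.7 m.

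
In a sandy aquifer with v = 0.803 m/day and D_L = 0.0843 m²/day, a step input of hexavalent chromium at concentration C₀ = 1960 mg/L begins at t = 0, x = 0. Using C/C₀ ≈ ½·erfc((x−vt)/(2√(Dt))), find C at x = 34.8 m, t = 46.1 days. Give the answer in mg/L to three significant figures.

1540 mg/L

For a continuous step input, C/C₀ ≈ ½·erfc((x−vt)/(2√(Dt))).
vt = 0.803 × 46.1 = 37.0183 m and 2√(Dt) = 2√(0.0843 × 46.1) = 3.943 m.
Argument (x−vt)/(2√(Dt)) = (34.8 − 37.0183)/3.943 = -0.5626; ½·erfc(-0.5626) = 0.7869.
C = 1960 × 0.7869 = 1540 mg/L.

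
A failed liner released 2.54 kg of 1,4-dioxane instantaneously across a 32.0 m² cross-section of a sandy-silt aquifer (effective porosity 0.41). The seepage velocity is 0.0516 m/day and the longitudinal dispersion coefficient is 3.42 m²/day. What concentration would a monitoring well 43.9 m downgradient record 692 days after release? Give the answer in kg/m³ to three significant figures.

For an instantaneous plane source, C(x,t) = M/(n_e·A·√(4πDt)) · exp(−(x−vt)²/(4Dt)), with n_e·A the pore (flow) area.
Plume center vt = 0.0516 × 692 = 35.7072 m, so the well at 43.9 m is 8.1928 m downgradient of the peak.
√(4πDt) = 172.5 m, giving peak height M/(n_e·A·√(4πDt)) = 2.54/(0.41 × 32.0 × 172.5) = 0.001122 kg/m³.
(x−vt)²/(4Dt) = (8.1928)²/(4 × 3.42 × 692) = 0.007090; exp(−0.007090) = 0.9929.
C = 0.001122 × 0.9929 = 0.00111 kg/m³.

0.00111 kg/m³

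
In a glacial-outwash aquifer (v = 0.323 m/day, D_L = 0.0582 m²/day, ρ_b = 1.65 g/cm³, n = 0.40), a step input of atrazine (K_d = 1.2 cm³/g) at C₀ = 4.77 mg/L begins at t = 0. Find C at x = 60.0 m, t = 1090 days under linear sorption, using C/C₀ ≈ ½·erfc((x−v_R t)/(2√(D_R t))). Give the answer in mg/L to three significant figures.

Retardation factor R = 1 + ρ_b·K_d/n = 1 + 1.65 × 1.2/0.40 = 5.950.
Sorption retards both mechanisms: v_R = v/R = 0.05429 m/day, D_R = D/R = 0.009782 m²/day.
v_R·t = 0.05429 × 1090 = 59.1761 m; 2√(D_R t) = 6.531 m; argument = (60.0 − 59.1761)/6.531 = 0.1262.
C = C₀ × ½·erfc(0.1262) = 4.77 × 0.4292 = 2.05 mg/L.

2.05 mg/L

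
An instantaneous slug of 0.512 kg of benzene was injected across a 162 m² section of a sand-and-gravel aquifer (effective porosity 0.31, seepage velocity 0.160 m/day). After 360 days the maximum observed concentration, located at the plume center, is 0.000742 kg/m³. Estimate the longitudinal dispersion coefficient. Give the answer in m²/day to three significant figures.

At the plume center C_max = M/(n_e·A·√(4πDt)), so D = M²/(4πt·(n_e·A·C_max)²).
n_e·A·C_max = 0.31 × 162 × 0.000742 = 0.03726 kg/m.
D = 0.512²/(4π × 360 × 0.03726²) = 0.0417 m²/day.

0.0417 m²/day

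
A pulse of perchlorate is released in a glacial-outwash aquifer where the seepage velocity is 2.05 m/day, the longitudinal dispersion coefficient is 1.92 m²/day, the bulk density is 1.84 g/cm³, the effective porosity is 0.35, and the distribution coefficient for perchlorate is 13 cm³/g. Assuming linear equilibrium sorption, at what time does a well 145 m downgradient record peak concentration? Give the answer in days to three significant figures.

4870 days

Retardation factor R = 1 + ρ_b·K_d/n = 1 + 1.84 × 13/0.35 = 69.34.
Sorption retards both mechanisms: v_R = v/R = 0.02956 m/day, D_R = D/R = 0.02769 m²/day.
Peak time from v_R²t² + 2D_R t − x² = 0: t = (√(D_R² + v_R²x²) − D_R)/v_R².
√(D_R² + v_R²x²) = √(0.02769² + 0.02956² × 145²) = 4.286; v_R² = 0.0008738.
t = (4.286 − 0.02769)/0.0008738 = 4870 days.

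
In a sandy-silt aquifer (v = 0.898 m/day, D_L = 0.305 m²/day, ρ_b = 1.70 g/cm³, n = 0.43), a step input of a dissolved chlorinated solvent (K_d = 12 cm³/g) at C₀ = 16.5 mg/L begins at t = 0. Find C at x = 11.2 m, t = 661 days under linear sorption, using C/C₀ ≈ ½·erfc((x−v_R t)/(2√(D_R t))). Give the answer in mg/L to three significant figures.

Retardation factor R = 1 + ρ_b·K_d/n = 1 + 1.70 × 12/0.43 = 48.44.
Sorption retards both mechanisms: v_R = v/R = 0.01854 m/day, D_R = D/R = 0.006296 m²/day.
v_R·t = 0.01854 × 661 = 12.25494 m; 2√(D_R t) = 4.080 m; argument = (11.2 − 12.25494)/4.080 = -0.2586.
C = C₀ × ½·erfc(-0.2586) = 16.5 × 0.6427 = 10.6 mg/L.

10.6 mg/L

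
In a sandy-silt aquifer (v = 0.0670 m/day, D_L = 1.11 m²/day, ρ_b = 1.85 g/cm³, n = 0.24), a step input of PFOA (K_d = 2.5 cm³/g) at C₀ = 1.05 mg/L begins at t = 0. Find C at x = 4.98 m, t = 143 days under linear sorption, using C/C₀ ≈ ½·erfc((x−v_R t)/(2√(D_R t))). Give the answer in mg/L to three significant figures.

Retardation factor R = 1 + ρ_b·K_d/n = 1 + 1.85 × 2.5/0.24 = 20.27.
Sorption retards both mechanisms: v_R = v/R = 0.003305 m/day, D_R = D/R = 0.05476 m²/day.
v_R·t = 0.003305 × 143 = 0.472615 m; 2√(D_R t) = 5.597 m; argument = (4.98 − 0.472615)/5.597 = 0.8053.
C = C₀ × ½·erfc(0.8053) = 1.05 × 0.1274 = 0.134 mg/L.

0.134 mg/L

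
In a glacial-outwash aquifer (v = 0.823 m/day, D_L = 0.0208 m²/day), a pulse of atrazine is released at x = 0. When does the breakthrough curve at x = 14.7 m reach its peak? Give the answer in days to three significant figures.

17.8 days

For the 1D instantaneous-source solution, setting ∂C/∂t = 0 at fixed x gives v²t² + 2Dt − x² = 0, so t = (√(D² + v²x²) − D)/v².
√(D² + v²x²) = √(0.0208² + 0.823² × 14.7²) = 12.10; v² = 0.677329.
t = (12.10 − 0.0208)/0.677329 = 17.8 days (vs. the pure-advection estimate x/v = 17.9 d).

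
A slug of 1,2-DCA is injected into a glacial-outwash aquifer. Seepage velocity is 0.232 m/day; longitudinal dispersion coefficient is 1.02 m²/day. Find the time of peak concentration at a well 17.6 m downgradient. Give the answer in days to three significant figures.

For the 1D instantaneous-source solution, setting ∂C/∂t = 0 at fixed x gives v²t² + 2Dt − x² = 0, so t = (√(D² + v²x²) − D)/v².
√(D² + v²x²) = √(1.02² + 0.232² × 17.6²) = 4.209; v² = 0.053824.
t = (4.209 − 1.02)/0.053824 = 59.2 days (vs. the pure-advection estimate x/v = 75.9 d).

59.2 days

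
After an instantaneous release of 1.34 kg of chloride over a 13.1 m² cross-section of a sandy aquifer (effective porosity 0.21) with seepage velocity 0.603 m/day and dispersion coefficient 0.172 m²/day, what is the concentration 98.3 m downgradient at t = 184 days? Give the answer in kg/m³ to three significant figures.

0.00690 kg/m³

For an instantaneous plane source, C(x,t) = M/(n_e·A·√(4πDt)) · exp(−(x−vt)²/(4Dt)), with n_e·A the pore (flow) area.
Plume center vt = 0.603 × 184 = 110.952 m, so the well at 98.3 m is 12.652 m upgradient of the peak.
√(4πDt) = 19.94 m, giving peak height M/(n_e·A·√(4πDt)) = 1.34/(0.21 × 13.1 × 19.94) = 0.02443 kg/m³.
(x−vt)²/(4Dt) = (-12.652)²/(4 × 0.172 × 184) = 1.264; exp(−1.264) = 0.2825.
C = 0.02443 × 0.2825 = 0.00690 kg/m³.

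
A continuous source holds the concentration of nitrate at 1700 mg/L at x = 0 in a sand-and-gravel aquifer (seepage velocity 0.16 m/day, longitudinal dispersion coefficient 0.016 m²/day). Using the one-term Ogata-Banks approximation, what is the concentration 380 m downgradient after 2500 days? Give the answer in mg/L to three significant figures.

1680 mg/L

For a continuous step input, C/C₀ ≈ ½·erfc((x−vt)/(2√(Dt))).
vt = 0.16 × 2500 = 400 m and 2√(Dt) = 2√(0.016 × 2500) = 12.65 m.
Argument (x−vt)/(2√(Dt)) = (380 − 400)/12.65 = -1.581; ½·erfc(-1.581) = 0.9873.
C = 1700 × 0.9873 = 1680 mg/L.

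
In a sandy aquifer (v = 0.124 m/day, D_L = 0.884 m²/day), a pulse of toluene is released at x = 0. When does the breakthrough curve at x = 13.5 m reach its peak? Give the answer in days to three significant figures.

65.6 days

For the 1D instantaneous-source solution, setting ∂C/∂t = 0 at fixed x gives v²t² + 2Dt − x² = 0, so t = (√(D² + v²x²) − D)/v².
√(D² + v²x²) = √(0.884² + 0.124² × 13.5²) = 1.893; v² = 0.015376.
t = (1.893 − 0.884)/0.015376 = 65.6 days (vs. the pure-advection estimate x/v = 109 d).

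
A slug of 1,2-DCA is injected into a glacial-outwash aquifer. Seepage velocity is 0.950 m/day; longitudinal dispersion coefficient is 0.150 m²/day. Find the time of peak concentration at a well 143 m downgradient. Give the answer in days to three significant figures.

For the 1D instantaneous-source solution, setting ∂C/∂t = 0 at fixed x gives v²t² + 2Dt − x² = 0, so t = (√(D² + v²x²) − D)/v².
√(D² + v²x²) = √(0.150² + 0.950² × 143²) = 135.9; v² = 0.9025.
t = (135.9 − 0.150)/0.9025 = 150 days (vs. the pure-advection estimate x/v = 151 d).

150 days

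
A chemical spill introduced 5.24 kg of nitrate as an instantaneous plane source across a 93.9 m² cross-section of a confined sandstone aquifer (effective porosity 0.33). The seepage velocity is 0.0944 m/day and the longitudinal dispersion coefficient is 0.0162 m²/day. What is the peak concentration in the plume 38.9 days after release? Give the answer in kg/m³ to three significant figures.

0.0601 kg/m³

The peak of an instantaneous 1D plume sits at x = vt; there the Gaussian factor is 1 and C_max = M/(n_e·A·√(4πDt)), where n_e·A is the pore area the mass is dissolved in.
√(4πDt) = √(4π × 0.0162 × 38.9) = 2.814 m, so C_max = 5.24/(0.33 × 93.9 × 2.814) = 0.0601 kg/m³.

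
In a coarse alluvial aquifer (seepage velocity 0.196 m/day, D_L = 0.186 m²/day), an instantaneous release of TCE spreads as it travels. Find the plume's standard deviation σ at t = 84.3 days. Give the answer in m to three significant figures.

5.60 m

Dispersive spreading gives a Gaussian with σ² = 2Dt; advection only shifts the center.
σ = √(2 × 0.186 × 84.3) = 5.60 m.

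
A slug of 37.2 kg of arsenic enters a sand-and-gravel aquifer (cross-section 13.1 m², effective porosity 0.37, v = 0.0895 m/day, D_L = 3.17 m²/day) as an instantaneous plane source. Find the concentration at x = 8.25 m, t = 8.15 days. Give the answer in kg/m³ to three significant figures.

For an instantaneous plane source, C(x,t) = M/(n_e·A·√(4πDt)) · exp(−(x−vt)²/(4Dt)), with n_e·A the pore (flow) area.
Plume center vt = 0.0895 × 8.15 = 0.729425 m, so the well at 8.25 m is 7.520575 m downgradient of the peak.
√(4πDt) = 18.02 m, giving peak height M/(n_e·A·√(4πDt)) = 37.2/(0.37 × 13.1 × 18.02) = 0.4259 kg/m³.
(x−vt)²/(4Dt) = (7.520575)²/(4 × 3.17 × 8.15) = 0.5473; exp(−0.5473) = 0.5785.
C = 0.4259 × 0.5785 = 0.246 kg/m³.

0.246 kg/m³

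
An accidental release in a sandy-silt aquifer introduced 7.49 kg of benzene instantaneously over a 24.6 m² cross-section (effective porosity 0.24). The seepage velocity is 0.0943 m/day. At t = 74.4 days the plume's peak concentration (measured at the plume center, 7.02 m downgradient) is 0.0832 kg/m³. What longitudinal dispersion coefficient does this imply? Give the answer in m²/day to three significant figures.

0.249 m²/day

At the plume center C_max = M/(n_e·A·√(4πDt)), so D = M²/(4πt·(n_e·A·C_max)²).
n_e·A·C_max = 0.24 × 24.6 × 0.0832 = 0.4912 kg/m.
D = 7.49²/(4π × 74.4 × 0.4912²) = 0.249 m²/day.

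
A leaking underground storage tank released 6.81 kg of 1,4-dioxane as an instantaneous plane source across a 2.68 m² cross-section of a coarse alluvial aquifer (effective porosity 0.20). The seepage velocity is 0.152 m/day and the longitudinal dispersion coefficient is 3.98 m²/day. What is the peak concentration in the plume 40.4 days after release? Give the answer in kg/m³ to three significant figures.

0.283 kg/m³

The peak of an instantaneous 1D plume sits at x = vt; there the Gaussian factor is 1 and C_max = M/(n_e·A·√(4πDt)), where n_e·A is the pore area the mass is dissolved in.
√(4πDt) = √(4π × 3.98 × 40.4) = 44.95 m, so C_max = 6.81/(0.20 × 2.68 × 44.95) = 0.283 kg/m³.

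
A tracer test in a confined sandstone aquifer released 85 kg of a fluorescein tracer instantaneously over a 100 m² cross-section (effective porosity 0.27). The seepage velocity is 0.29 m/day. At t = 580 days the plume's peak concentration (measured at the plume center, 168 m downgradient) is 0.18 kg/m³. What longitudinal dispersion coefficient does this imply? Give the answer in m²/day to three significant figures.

At the plume center C_max = M/(n_e·A·√(4πDt)), so D = M²/(4πt·(n_e·A·C_max)²).
n_e·A·C_max = 0.27 × 100 × 0.18 = 4.860 kg/m.
D = 85²/(4π × 580 × 4.860²) = 0.0420 m²/day.

0.0420 m²/day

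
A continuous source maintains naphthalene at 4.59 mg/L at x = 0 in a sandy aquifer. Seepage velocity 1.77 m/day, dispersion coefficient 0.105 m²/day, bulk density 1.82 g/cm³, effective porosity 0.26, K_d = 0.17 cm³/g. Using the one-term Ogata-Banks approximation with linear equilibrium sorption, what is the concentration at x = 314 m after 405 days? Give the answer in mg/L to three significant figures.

Retardation factor R = 1 + ρ_b·K_d/n = 1 + 1.82 × 0.17/0.26 = 2.190.
Sorption retards both mechanisms: v_R = v/R = 0.8082 m/day, D_R = D/R = 0.04795 m²/day.
v_R·t = 0.8082 × 405 = 327.321 m; 2√(D_R t) = 8.814 m; argument = (314 − 327.321)/8.814 = -1.511.
C = C₀ × ½·erfc(-1.511) = 4.59 × 0.9837 = 4.52 mg/L.

4.52 mg/L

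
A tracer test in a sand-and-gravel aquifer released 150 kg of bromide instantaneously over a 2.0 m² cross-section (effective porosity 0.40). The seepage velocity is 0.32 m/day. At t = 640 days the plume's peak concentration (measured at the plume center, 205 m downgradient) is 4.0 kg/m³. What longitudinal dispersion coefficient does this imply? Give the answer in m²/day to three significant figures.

At the plume center C_max = M/(n_e·A·√(4πDt)), so D = M²/(4πt·(n_e·A·C_max)²).
n_e·A·C_max = 0.40 × 2.0 × 4.0 = 3.200 kg/m.
D = 150²/(4π × 640 × 3.200²) = 0.273 m²/day.

0.273 m²/day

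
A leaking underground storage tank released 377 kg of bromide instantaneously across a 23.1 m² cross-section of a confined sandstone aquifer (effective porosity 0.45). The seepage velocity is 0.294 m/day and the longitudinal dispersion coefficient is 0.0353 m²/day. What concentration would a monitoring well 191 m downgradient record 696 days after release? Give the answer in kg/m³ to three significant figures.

For an instantaneous plane source, C(x,t) = M/(n_e·A·√(4πDt)) · exp(−(x−vt)²/(4Dt)), with n_e·A the pore (flow) area.
Plume center vt = 0.294 × 696 = 204.624 m, so the well at 191 m is 13.624 m upgradient of the peak.
√(4πDt) = 17.57 m, giving peak height M/(n_e·A·√(4πDt)) = 377/(0.45 × 23.1 × 17.57) = 2.064 kg/m³.
(x−vt)²/(4Dt) = (-13.624)²/(4 × 0.0353 × 696) = 1.889; exp(−1.889) = 0.1512.
C = 2.064 × 0.1512 = 0.312 kg/m³.

0.312 kg/m³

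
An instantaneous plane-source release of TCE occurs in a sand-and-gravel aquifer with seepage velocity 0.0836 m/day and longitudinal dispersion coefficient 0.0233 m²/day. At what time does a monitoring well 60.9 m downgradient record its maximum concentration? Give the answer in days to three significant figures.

For the 1D instantaneous-source solution, setting ∂C/∂t = 0 at fixed x gives v²t² + 2Dt − x² = 0, so t = (√(D² + v²x²) − D)/v².
√(D² + v²x²) = √(0.0233² + 0.0836² × 60.9²) = 5.091; v² = 0.00698896.
t = (5.091 − 0.0233)/0.00698896 = 725 days (vs. the pure-advection estimate x/v = 728 d).

725 days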